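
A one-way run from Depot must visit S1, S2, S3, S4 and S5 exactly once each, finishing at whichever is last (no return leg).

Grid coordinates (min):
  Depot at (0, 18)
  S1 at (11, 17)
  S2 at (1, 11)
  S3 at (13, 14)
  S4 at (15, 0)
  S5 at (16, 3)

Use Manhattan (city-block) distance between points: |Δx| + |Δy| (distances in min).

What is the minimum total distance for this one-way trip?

Minimum one-way distance = 47 min.

There are 5! = 120 possible orderings.
Depot→S1→S2→S3→S4→S5: 12+16+15+16+4 = 63
Depot→S1→S2→S3→S5→S4: 12+16+15+14+4 = 61
Depot→S1→S2→S4→S3→S5: 12+16+25+16+14 = 83
Depot→S1→S2→S4→S5→S3: 12+16+25+4+14 = 71
Depot→S1→S2→S5→S3→S4: 12+16+23+14+16 = 81
Depot→S1→S2→S5→S4→S3: 12+16+23+4+16 = 71
Depot→S1→S3→S2→S4→S5: 12+5+15+25+4 = 61
Depot→S1→S3→S2→S5→S4: 12+5+15+23+4 = 59
Depot→S1→S3→S4→S2→S5: 12+5+16+25+23 = 81
Depot→S1→S3→S4→S5→S2: 12+5+16+4+23 = 60
Depot→S1→S3→S5→S2→S4: 12+5+14+23+25 = 79
Depot→S1→S3→S5→S4→S2: 12+5+14+4+25 = 60
Depot→S1→S4→S2→S3→S5: 12+21+25+15+14 = 87
Depot→S1→S4→S2→S5→S3: 12+21+25+23+14 = 95
… (106 more)
Depot→S2→S1→S3→S5→S4: 8+16+5+14+4 = 47  ← best
The minimum is 47.
One shortest path: Depot → S2 → S1 → S3 → S5 → S4.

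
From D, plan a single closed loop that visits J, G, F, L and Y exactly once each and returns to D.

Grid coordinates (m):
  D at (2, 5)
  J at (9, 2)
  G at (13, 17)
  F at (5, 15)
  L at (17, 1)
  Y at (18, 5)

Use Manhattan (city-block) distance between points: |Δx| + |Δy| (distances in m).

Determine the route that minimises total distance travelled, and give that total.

There are 60 distinct closed tours to check (reversals are equivalent).
D → J → G → F → L → Y → D: 10+19+10+26+5+16 = 86
D → J → G → F → Y → L → D: 10+19+10+23+5+19 = 86
D → J → G → L → F → Y → D: 10+19+20+26+23+16 = 114
D → J → G → L → Y → F → D: 10+19+20+5+23+13 = 90
D → J → G → Y → F → L → D: 10+19+17+23+26+19 = 114
D → J → G → Y → L → F → D: 10+19+17+5+26+13 = 90
D → J → F → G → L → Y → D: 10+17+10+20+5+16 = 78
D → J → F → G → Y → L → D: 10+17+10+17+5+19 = 78
D → J → F → L → G → Y → D: 10+17+26+20+17+16 = 106
D → J → F → L → Y → G → D: 10+17+26+5+17+23 = 98
D → J → F → Y → G → L → D: 10+17+23+17+20+19 = 106
D → J → F → Y → L → G → D: 10+17+23+5+20+23 = 98
D → J → L → G → F → Y → D: 10+9+20+10+23+16 = 88
D → J → L → G → Y → F → D: 10+9+20+17+23+13 = 92
… (46 more)
D → J → L → Y → G → F → D: 10+9+5+17+10+13 = 64  ← best
The minimum is 64.
One optimal route: D → J → L → Y → G → F → D (or its reverse).

Minimum total distance: 64 m.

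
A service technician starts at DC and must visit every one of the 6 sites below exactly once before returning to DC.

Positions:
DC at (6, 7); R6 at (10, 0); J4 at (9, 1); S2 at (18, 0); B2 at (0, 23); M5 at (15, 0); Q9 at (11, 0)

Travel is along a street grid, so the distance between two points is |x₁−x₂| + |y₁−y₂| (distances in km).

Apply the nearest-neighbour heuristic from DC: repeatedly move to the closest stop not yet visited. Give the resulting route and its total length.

At DC the remaining stops are J4 9, R6 11, Q9 12, M5 16, S2 19, B2 22; go to J4.
At J4 the remaining stops are R6 2, Q9 3, M5 7, S2 10, B2 31; go to R6.
At R6 the remaining stops are Q9 1, M5 5, S2 8, B2 33; go to Q9.
At Q9 the remaining stops are M5 4, S2 7, B2 34; go to M5.
At M5 the remaining stops are S2 3, B2 38; go to S2.
At S2 the remaining stops are B2 41; go to B2.
Return B2→DC: 22.
Total = 9 + 2 + 1 + 4 + 3 + 41 + 22 = 82.

Total distance 82 km via the nearest-neighbour route DC → J4 → R6 → Q9 → M5 → S2 → B2 → DC.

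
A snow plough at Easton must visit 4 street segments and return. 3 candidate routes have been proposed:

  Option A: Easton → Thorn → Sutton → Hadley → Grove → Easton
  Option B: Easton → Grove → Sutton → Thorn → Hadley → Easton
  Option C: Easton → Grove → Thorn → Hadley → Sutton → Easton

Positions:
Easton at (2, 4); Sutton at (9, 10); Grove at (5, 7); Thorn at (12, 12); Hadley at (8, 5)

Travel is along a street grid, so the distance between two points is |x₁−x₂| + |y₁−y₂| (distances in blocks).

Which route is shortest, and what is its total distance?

Option A: 18 + 5 + 6 + 5 + 6 = 40
Option B: 6 + 7 + 5 + 11 + 7 = 36
Option C: 6 + 12 + 11 + 6 + 13 = 48

36 blocks — Option B is the shortest.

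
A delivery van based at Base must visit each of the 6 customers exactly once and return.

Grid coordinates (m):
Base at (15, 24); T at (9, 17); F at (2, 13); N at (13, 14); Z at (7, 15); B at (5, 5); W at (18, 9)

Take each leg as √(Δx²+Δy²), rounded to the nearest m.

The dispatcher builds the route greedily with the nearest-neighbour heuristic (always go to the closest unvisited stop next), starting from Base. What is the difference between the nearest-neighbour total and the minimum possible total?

Base: T=9, N=10, Z=12, W=15, F=17, B=21 ⇒ T
T: Z=3, N=5, F=8, W=12, B=13 ⇒ Z
Z: F=5, N=6, B=10, W=13 ⇒ F
F: B=9, N=11, W=16 ⇒ B
B: N=12, W=14 ⇒ N
N: W=7 ⇒ W
NN route Base → T → Z → F → B → N → W → Base costs 60.
Optimal: Base → T → Z → F → B → W → N → Base costs 57 (by enumerating all 360 distinct tours).
Excess = 60 − 57 = 3.

3 m longer than the optimal tour.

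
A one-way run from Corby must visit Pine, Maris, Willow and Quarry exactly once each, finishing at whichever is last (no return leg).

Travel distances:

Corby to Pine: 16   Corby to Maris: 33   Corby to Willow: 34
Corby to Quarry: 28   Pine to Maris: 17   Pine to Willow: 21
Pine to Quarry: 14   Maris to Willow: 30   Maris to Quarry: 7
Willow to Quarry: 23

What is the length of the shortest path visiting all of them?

Minimum one-way distance = 63.

There are 4! = 24 possible orderings.
Corby - Pine - Maris - Willow - Quarry: 16+17+30+23 = 86
Corby - Pine - Maris - Quarry - Willow: 16+17+7+23 = 63
Corby - Pine - Willow - Maris - Quarry: 16+21+30+7 = 74
Corby - Pine - Willow - Quarry - Maris: 16+21+23+7 = 67
Corby - Pine - Quarry - Maris - Willow: 16+14+7+30 = 67
Corby - Pine - Quarry - Willow - Maris: 16+14+23+30 = 83
Corby - Maris - Pine - Willow - Quarry: 33+17+21+23 = 94
Corby - Maris - Pine - Quarry - Willow: 33+17+14+23 = 87
Corby - Maris - Willow - Pine - Quarry: 33+30+21+14 = 98
Corby - Maris - Willow - Quarry - Pine: 33+30+23+14 = 100
Corby - Maris - Quarry - Pine - Willow: 33+7+14+21 = 75
Corby - Maris - Quarry - Willow - Pine: 33+7+23+21 = 84
Corby - Willow - Pine - Maris - Quarry: 34+21+17+7 = 79
Corby - Willow - Pine - Quarry - Maris: 34+21+14+7 = 76
… (10 more)
The minimum is 63.
One shortest path: Corby → Pine → Maris → Quarry → Willow.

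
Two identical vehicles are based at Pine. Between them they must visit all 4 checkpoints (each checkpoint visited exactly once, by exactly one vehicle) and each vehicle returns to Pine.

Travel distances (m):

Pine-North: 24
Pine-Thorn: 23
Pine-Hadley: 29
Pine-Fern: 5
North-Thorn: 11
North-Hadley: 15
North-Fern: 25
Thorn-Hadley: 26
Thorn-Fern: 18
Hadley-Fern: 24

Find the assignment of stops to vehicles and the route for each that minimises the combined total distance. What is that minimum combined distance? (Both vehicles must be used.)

Minimum combined distance: 88 m.

Check every non-empty split of the stops between the two vehicles; for each half take its own optimal tour:
  {North} + {Thorn, Hadley, Fern}: 48 + 78 = 126
  {Thorn} + {North, Hadley, Fern}: 46 + 68 = 114
  {North, Thorn} + {Hadley, Fern}: 58 + 58 = 116
  {Hadley} + {North, Thorn, Fern}: 58 + 58 = 116
  {North, Hadley} + {Thorn, Fern}: 68 + 46 = 114
  {Thorn, Hadley} + {North, Fern}: 78 + 54 = 132
  … (7 splits in total)
  {North, Thorn, Hadley} + {Fern}: 78 + 10 = 88  ← best
Best: vehicle 1 Pine → Thorn → North → Hadley → Pine = 78; vehicle 2 Pine → Fern → Pine = 10; combined 88.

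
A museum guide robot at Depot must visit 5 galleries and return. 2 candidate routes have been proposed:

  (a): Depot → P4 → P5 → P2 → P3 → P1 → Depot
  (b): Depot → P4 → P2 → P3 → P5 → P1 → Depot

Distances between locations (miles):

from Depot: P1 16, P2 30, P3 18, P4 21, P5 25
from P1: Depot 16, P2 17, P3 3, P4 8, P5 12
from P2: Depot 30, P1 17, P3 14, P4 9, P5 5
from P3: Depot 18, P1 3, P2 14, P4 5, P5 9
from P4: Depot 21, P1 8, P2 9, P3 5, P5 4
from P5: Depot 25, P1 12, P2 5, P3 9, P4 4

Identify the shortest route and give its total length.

Shortest is (a), total 63 miles.

(a): 21 + 4 + 5 + 14 + 3 + 16 = 63
(b): 21 + 9 + 14 + 9 + 12 + 16 = 81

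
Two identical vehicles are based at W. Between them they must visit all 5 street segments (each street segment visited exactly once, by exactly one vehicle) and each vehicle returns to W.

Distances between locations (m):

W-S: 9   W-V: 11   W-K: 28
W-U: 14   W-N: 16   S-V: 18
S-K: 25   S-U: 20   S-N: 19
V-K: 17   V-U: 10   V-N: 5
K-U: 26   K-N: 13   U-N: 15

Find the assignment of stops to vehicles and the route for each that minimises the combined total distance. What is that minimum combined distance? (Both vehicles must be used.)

There are 2^4 − 1 = 15 ways to divide the 5 stops into two non-empty groups. For each, the best each vehicle can do is its own shortest tour through its group:
  {S} + {V, K, U, N}: 18 + 69 = 87
  {V} + {S, K, U, N}: 22 + 76 = 98
  {S, V} + {K, U, N}: 38 + 69 = 107
  {K} + {S, V, U, N}: 56 + 57 = 113
  {S, K} + {V, U, N}: 62 + 45 = 107
  {V, K} + {S, U, N}: 56 + 57 = 113
  … (15 splits in total)
Best: vehicle 1 W → S → W = 18; vehicle 2 W → V → N → K → U → W = 69; combined 87.

Minimum combined distance: 87 m.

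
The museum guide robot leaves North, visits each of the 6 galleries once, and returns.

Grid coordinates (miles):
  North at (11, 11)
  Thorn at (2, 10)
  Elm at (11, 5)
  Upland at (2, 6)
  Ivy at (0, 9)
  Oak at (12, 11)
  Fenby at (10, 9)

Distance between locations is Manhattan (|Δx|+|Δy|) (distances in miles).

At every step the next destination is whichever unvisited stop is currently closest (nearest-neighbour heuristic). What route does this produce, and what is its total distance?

40 miles along North → Oak → Fenby → Elm → Upland → Thorn → Ivy → North.

At North the remaining stops are Oak 1, Fenby 3, Elm 6, Thorn 10, Ivy 13, Upland 14; go to Oak.
At Oak the remaining stops are Fenby 4, Elm 7, Thorn 11, Ivy 14, Upland 15; go to Fenby.
At Fenby the remaining stops are Elm 5, Thorn 9, Ivy 10, Upland 11; go to Elm.
At Elm the remaining stops are Upland 10, Thorn 14, Ivy 15; go to Upland.
At Upland the remaining stops are Thorn 4, Ivy 5; go to Thorn.
At Thorn the remaining stops are Ivy 3; go to Ivy.
Return Ivy→North: 13.
Total = 1 + 4 + 5 + 10 + 4 + 3 + 13 = 40.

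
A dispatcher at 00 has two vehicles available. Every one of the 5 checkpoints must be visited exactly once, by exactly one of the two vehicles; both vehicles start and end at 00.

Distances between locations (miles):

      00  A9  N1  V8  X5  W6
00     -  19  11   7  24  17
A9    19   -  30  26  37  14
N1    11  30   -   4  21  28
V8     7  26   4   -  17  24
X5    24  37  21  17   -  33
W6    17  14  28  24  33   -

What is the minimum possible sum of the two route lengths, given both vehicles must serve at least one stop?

Try each way of splitting the stops between the two vehicles (each non-empty) and, for each split, find the best tour for each vehicle:
  {A9} + {N1, V8, X5, W6}: 38 + 82 = 120
  {N1} + {A9, V8, X5, W6}: 22 + 90 = 112
  {A9, N1} + {V8, X5, W6}: 60 + 74 = 134
  {V8} + {A9, N1, X5, W6}: 14 + 98 = 112
  {A9, V8} + {N1, X5, W6}: 52 + 82 = 134
  {N1, V8} + {A9, X5, W6}: 22 + 90 = 112
  … (15 splits in total)
  {N1, V8, X5} + {A9, W6}: 56 + 50 = 106  ← best
Best: vehicle 1 00 → N1 → V8 → X5 → 00 = 56; vehicle 2 00 → A9 → W6 → 00 = 50; combined 106.

106 miles — the smallest possible combined total.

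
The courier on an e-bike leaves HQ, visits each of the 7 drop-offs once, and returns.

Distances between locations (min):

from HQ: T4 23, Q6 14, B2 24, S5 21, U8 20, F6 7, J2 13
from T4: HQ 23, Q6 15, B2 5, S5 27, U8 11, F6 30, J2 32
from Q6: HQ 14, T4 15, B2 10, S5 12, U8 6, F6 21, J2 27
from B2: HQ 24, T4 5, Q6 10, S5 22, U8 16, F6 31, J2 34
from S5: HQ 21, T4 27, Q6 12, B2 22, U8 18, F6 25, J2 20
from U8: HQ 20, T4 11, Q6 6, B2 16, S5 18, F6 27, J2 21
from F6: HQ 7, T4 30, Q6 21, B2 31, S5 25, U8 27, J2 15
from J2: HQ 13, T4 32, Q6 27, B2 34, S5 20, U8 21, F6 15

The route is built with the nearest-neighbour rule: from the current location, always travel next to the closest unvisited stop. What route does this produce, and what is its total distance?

Total distance 100 min via the nearest-neighbour route HQ → F6 → J2 → S5 → Q6 → U8 → T4 → B2 → HQ.

At HQ the remaining stops are F6 7, J2 13, Q6 14, U8 20, S5 21, T4 23, B2 24; go to F6.
At F6 the remaining stops are J2 15, Q6 21, S5 25, U8 27, T4 30, B2 31; go to J2.
At J2 the remaining stops are S5 20, U8 21, Q6 27, T4 32, B2 34; go to S5.
At S5 the remaining stops are Q6 12, U8 18, B2 22, T4 27; go to Q6.
At Q6 the remaining stops are U8 6, B2 10, T4 15; go to U8.
At U8 the remaining stops are T4 11, B2 16; go to T4.
At T4 the remaining stops are B2 5; go to B2.
Return B2→HQ: 24.
Total = 7 + 15 + 20 + 12 + 6 + 11 + 5 + 24 = 100.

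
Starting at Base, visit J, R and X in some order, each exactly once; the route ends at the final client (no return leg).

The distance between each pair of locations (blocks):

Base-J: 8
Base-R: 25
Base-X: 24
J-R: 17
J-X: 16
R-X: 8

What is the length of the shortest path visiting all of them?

Minimum one-way distance = 32 blocks.

There are 3! = 6 possible orderings.
Base - J - R - X: 8+17+8 = 33
Base - J - X - R: 8+16+8 = 32
Base - R - J - X: 25+17+16 = 58
Base - R - X - J: 25+8+16 = 49
Base - X - J - R: 24+16+17 = 57
Base - X - R - J: 24+8+17 = 49
The minimum is 32.
One shortest path: Base → J → X → R.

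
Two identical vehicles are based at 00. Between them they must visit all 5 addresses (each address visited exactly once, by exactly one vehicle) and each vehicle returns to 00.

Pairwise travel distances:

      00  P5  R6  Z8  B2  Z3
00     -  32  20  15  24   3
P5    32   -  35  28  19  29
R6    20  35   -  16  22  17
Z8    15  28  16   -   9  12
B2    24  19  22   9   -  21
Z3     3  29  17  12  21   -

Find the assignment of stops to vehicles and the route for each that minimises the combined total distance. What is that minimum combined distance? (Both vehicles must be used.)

Check every non-empty split of the stops between the two vehicles; for each half take its own optimal tour:
  {P5} + {R6, Z8, B2, Z3}: 64 + 66 = 130
  {R6} + {P5, Z8, B2, Z3}: 40 + 75 = 115
  {P5, R6} + {Z8, B2, Z3}: 87 + 48 = 135
  {Z8} + {P5, R6, B2, Z3}: 30 + 93 = 123
  {P5, Z8} + {R6, B2, Z3}: 75 + 66 = 141
  {R6, Z8} + {P5, B2, Z3}: 51 + 75 = 126
  … (15 splits in total)
  {P5, R6, Z8, B2} + {Z3}: 96 + 6 = 102  ← best
Best: vehicle 1 00 → P5 → B2 → Z8 → R6 → 00 = 96; vehicle 2 00 → Z3 → 00 = 6; combined 102.

102 — the smallest possible combined total.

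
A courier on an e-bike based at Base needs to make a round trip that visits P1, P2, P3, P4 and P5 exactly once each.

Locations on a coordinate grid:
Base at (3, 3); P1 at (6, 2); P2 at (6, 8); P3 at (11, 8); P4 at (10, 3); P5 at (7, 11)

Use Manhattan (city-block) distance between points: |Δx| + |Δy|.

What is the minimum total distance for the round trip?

There are 60 distinct closed tours to check (reversals are equivalent).
Base - P1 - P2 - P3 - P4 - P5 - Base: 4+6+5+6+11+12 = 44
Base - P1 - P2 - P3 - P5 - P4 - Base: 4+6+5+7+11+7 = 40
Base - P1 - P2 - P4 - P3 - P5 - Base: 4+6+9+6+7+12 = 44
Base - P1 - P2 - P4 - P5 - P3 - Base: 4+6+9+11+7+13 = 50
Base - P1 - P2 - P5 - P3 - P4 - Base: 4+6+4+7+6+7 = 34
Base - P1 - P2 - P5 - P4 - P3 - Base: 4+6+4+11+6+13 = 44
Base - P1 - P3 - P2 - P4 - P5 - Base: 4+11+5+9+11+12 = 52
Base - P1 - P3 - P2 - P5 - P4 - Base: 4+11+5+4+11+7 = 42
Base - P1 - P3 - P4 - P2 - P5 - Base: 4+11+6+9+4+12 = 46
Base - P1 - P3 - P4 - P5 - P2 - Base: 4+11+6+11+4+8 = 44
Base - P1 - P3 - P5 - P2 - P4 - Base: 4+11+7+4+9+7 = 42
Base - P1 - P3 - P5 - P4 - P2 - Base: 4+11+7+11+9+8 = 50
Base - P1 - P4 - P2 - P3 - P5 - Base: 4+5+9+5+7+12 = 42
Base - P1 - P4 - P2 - P5 - P3 - Base: 4+5+9+4+7+13 = 42
… (46 more)
The minimum is 34.
One optimal route: Base → P1 → P2 → P5 → P3 → P4 → Base (or its reverse).

Shortest round trip = 34.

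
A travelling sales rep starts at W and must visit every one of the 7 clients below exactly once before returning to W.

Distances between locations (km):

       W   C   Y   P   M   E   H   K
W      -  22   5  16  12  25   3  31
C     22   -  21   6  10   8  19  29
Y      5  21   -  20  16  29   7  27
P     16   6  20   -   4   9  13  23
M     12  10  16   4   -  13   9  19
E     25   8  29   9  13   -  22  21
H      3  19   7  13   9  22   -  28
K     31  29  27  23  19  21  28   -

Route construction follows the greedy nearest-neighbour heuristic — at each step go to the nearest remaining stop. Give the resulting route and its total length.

At W the remaining stops are H 3, Y 5, M 12, P 16, C 22, E 25, K 31; go to H.
At H the remaining stops are Y 7, M 9, P 13, C 19, E 22, K 28; go to Y.
At Y the remaining stops are M 16, P 20, C 21, K 27, E 29; go to M.
At M the remaining stops are P 4, C 10, E 13, K 19; go to P.
At P the remaining stops are C 6, E 9, K 23; go to C.
At C the remaining stops are E 8, K 29; go to E.
At E the remaining stops are K 21; go to K.
Return K→W: 31.
Total = 3 + 7 + 16 + 4 + 6 + 8 + 21 + 31 = 96.

Nearest-neighbour total = 96 km; route W → H → Y → M → P → C → E → K → W.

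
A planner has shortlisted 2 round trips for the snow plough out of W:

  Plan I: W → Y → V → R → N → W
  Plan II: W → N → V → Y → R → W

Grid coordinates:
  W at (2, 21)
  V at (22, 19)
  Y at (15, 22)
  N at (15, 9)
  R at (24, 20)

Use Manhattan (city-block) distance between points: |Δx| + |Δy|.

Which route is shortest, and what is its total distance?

Shortest is Plan I, total 72.

Plan I: 14 + 10 + 3 + 20 + 25 = 72
Plan II: 25 + 17 + 10 + 11 + 23 = 86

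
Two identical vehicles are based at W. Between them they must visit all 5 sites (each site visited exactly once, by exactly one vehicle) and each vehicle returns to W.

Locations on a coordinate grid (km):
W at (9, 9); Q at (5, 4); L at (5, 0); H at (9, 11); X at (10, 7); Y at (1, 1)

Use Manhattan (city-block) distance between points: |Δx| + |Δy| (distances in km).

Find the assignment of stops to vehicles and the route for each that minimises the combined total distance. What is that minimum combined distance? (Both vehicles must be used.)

Try each way of splitting the stops between the two vehicles (each non-empty) and, for each split, find the best tour for each vehicle:
  {Q} + {L, H, X, Y}: 18 + 40 = 58
  {L} + {Q, H, X, Y}: 26 + 38 = 64
  {Q, L} + {H, X, Y}: 26 + 38 = 64
  {H} + {Q, L, X, Y}: 4 + 36 = 40
  {Q, H} + {L, X, Y}: 22 + 36 = 58
  {L, H} + {Q, X, Y}: 30 + 34 = 64
  … (15 splits in total)
Best: vehicle 1 W → H → W = 4; vehicle 2 W → Q → L → Y → X → W = 36; combined 40.

Minimum combined distance: 40 km.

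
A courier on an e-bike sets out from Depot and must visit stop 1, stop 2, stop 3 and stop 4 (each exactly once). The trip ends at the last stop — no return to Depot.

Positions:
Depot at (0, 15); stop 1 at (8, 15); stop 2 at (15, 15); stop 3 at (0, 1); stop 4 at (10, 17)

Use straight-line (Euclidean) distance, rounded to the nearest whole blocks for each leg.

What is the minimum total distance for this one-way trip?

There are 4! = 24 possible orderings.
Depot - stop 1 - stop 2 - stop 3 - stop 4: 8+7+21+19 = 55
Depot - stop 1 - stop 2 - stop 4 - stop 3: 8+7+5+19 = 39
Depot - stop 1 - stop 3 - stop 2 - stop 4: 8+16+21+5 = 50
Depot - stop 1 - stop 3 - stop 4 - stop 2: 8+16+19+5 = 48
Depot - stop 1 - stop 4 - stop 2 - stop 3: 8+3+5+21 = 37
Depot - stop 1 - stop 4 - stop 3 - stop 2: 8+3+19+21 = 51
Depot - stop 2 - stop 1 - stop 3 - stop 4: 15+7+16+19 = 57
Depot - stop 2 - stop 1 - stop 4 - stop 3: 15+7+3+19 = 44
Depot - stop 2 - stop 3 - stop 1 - stop 4: 15+21+16+3 = 55
Depot - stop 2 - stop 3 - stop 4 - stop 1: 15+21+19+3 = 58
Depot - stop 2 - stop 4 - stop 1 - stop 3: 15+5+3+16 = 39
Depot - stop 2 - stop 4 - stop 3 - stop 1: 15+5+19+16 = 55
Depot - stop 3 - stop 1 - stop 2 - stop 4: 14+16+7+5 = 42
Depot - stop 3 - stop 1 - stop 4 - stop 2: 14+16+3+5 = 38
… (10 more)
The minimum is 37.
One shortest path: Depot → stop 1 → stop 4 → stop 2 → stop 3.

37 blocks — the minimum one-way total.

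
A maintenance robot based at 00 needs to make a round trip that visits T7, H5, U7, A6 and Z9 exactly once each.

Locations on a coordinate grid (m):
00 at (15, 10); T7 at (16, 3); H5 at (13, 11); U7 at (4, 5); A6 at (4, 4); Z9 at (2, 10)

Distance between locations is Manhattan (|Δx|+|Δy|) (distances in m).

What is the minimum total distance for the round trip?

Minimum total distance: 44 m.

With 5 stops there are 5!/2 = 60 distinct round trips (a route and its reverse cost the same).
00→T7→H5→U7→A6→Z9→00: 8+11+15+1+8+13 = 56
00→T7→H5→U7→Z9→A6→00: 8+11+15+7+8+17 = 66
00→T7→H5→A6→U7→Z9→00: 8+11+16+1+7+13 = 56
00→T7→H5→A6→Z9→U7→00: 8+11+16+8+7+16 = 66
00→T7→H5→Z9→U7→A6→00: 8+11+12+7+1+17 = 56
00→T7→H5→Z9→A6→U7→00: 8+11+12+8+1+16 = 56
00→T7→U7→H5→A6→Z9→00: 8+14+15+16+8+13 = 74
00→T7→U7→H5→Z9→A6→00: 8+14+15+12+8+17 = 74
00→T7→U7→A6→H5→Z9→00: 8+14+1+16+12+13 = 64
00→T7→U7→A6→Z9→H5→00: 8+14+1+8+12+3 = 46
00→T7→U7→Z9→H5→A6→00: 8+14+7+12+16+17 = 74
00→T7→U7→Z9→A6→H5→00: 8+14+7+8+16+3 = 56
00→T7→A6→H5→U7→Z9→00: 8+13+16+15+7+13 = 72
00→T7→A6→H5→Z9→U7→00: 8+13+16+12+7+16 = 72
… (46 more)
00→T7→A6→U7→Z9→H5→00: 8+13+1+7+12+3 = 44  ← best
The minimum is 44.
One optimal route: 00 → T7 → A6 → U7 → Z9 → H5 → 00 (or its reverse).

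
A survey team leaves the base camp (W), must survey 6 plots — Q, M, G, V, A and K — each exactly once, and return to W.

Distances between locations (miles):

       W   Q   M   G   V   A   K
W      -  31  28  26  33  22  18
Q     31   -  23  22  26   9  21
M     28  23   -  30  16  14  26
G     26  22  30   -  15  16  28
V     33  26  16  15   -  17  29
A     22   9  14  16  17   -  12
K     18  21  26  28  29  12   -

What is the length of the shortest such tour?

119 miles — the shortest possible round trip.

With 6 stops there are 6!/2 = 360 distinct round trips (a route and its reverse cost the same).
W → Q → M → G → V → A → K → W: 31+23+30+15+17+12+18 = 146
W → Q → M → G → V → K → A → W: 31+23+30+15+29+12+22 = 162
W → Q → M → G → A → V → K → W: 31+23+30+16+17+29+18 = 164
W → Q → M → G → A → K → V → W: 31+23+30+16+12+29+33 = 174
W → Q → M → G → K → V → A → W: 31+23+30+28+29+17+22 = 180
W → Q → M → G → K → A → V → W: 31+23+30+28+12+17+33 = 174
W → Q → M → V → G → A → K → W: 31+23+16+15+16+12+18 = 131
W → Q → M → V → G → K → A → W: 31+23+16+15+28+12+22 = 147
… (352 more)
W → G → V → M → Q → A → K → W: 26+15+16+23+9+12+18 = 119  ← best
The minimum is 119.
One optimal route: W → G → V → M → Q → A → K → W (or its reverse).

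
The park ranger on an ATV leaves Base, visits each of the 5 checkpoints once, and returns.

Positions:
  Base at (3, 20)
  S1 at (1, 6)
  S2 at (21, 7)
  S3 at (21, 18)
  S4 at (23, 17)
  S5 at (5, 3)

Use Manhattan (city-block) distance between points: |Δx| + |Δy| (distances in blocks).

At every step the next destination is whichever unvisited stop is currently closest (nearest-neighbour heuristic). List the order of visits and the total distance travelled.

At Base the remaining stops are S1 16, S5 19, S3 20, S4 23, S2 31; go to S1.
At S1 the remaining stops are S5 7, S2 21, S3 32, S4 33; go to S5.
At S5 the remaining stops are S2 20, S3 31, S4 32; go to S2.
At S2 the remaining stops are S3 11, S4 12; go to S3.
At S3 the remaining stops are S4 3; go to S4.
Return S4→Base: 23.
Total = 16 + 7 + 20 + 11 + 3 + 23 = 80.

80 blocks along Base → S1 → S5 → S2 → S3 → S4 → Base.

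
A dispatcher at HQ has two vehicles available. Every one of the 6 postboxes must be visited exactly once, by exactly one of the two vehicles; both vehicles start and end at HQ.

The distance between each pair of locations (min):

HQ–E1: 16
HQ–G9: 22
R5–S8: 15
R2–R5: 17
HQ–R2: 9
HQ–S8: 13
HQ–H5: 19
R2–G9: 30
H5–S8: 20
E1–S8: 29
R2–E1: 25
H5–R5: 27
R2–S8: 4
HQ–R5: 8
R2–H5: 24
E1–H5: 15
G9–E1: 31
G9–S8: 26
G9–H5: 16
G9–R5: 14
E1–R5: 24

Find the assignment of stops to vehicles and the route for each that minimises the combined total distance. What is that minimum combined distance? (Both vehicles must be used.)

Check every non-empty split of the stops between the two vehicles; for each half take its own optimal tour:
  {R2} + {G9, E1, H5, R5, S8}: 18 + 89 = 107
  {G9} + {R2, E1, H5, R5, S8}: 44 + 80 = 124
  {R2, G9} + {E1, H5, R5, S8}: 61 + 74 = 135
  {E1} + {R2, G9, H5, R5, S8}: 32 + 71 = 103
  {R2, E1} + {G9, H5, R5, S8}: 50 + 71 = 121
  {G9, E1} + {R2, H5, R5, S8}: 69 + 68 = 137
  … (31 splits in total)
  {G9, E1, H5, R5} + {R2, S8}: 69 + 26 = 95  ← best
Best: vehicle 1 HQ → E1 → H5 → G9 → R5 → HQ = 69; vehicle 2 HQ → R2 → S8 → HQ = 26; combined 95.

Minimum combined distance: 95 min.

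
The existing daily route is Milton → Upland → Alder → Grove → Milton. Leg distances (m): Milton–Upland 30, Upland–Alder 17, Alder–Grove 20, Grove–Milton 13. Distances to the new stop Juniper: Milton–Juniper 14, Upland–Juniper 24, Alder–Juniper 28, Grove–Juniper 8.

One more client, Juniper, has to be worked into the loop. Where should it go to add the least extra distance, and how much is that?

Insertion cost between consecutive stops i–j is d(i,Juniper) + d(Juniper,j) − d(i,j):
  between Milton and Upland: 14 + 24 − 30 = 8
  between Upland and Alder: 24 + 28 − 17 = 35
  between Alder and Grove: 28 + 8 − 20 = 16
  between Grove and Milton: 8 + 14 − 13 = 9
Cheapest insertion is between Milton and Upland, adding 8.
New total = 80 + 8 = 88.

Adding 8 m by placing Juniper on the Milton–Upland leg.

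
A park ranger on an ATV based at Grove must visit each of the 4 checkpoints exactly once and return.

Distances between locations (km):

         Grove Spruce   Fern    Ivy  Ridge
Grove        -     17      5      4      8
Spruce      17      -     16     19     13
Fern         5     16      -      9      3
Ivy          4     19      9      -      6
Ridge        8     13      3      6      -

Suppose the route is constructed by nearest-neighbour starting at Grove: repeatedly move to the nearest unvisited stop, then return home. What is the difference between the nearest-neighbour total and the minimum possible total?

From Grove: Ivy=4, Fern=5, Ridge=8, Spruce=17 → choose Ivy (4).
From Ivy: Ridge=6, Fern=9, Spruce=19 → choose Ridge (6).
From Ridge: Fern=3, Spruce=13 → choose Fern (3).
From Fern: Spruce=16 → choose Spruce (16).
NN route Grove → Ivy → Ridge → Fern → Spruce → Grove costs 46.
Optimal: Grove → Fern → Spruce → Ridge → Ivy → Grove costs 44 (by enumerating all 12 distinct tours).
Excess = 46 − 44 = 2.

2 km longer than the optimal tour.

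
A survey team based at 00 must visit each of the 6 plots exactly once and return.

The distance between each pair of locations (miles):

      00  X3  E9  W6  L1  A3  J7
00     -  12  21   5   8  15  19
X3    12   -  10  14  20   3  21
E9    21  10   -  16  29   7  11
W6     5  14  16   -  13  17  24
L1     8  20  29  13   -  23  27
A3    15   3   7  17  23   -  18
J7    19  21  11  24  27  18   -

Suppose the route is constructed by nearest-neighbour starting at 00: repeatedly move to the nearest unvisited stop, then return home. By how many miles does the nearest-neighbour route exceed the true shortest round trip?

00: W6=5, L1=8, X3=12, A3=15, J7=19, E9=21 ⇒ W6
W6: L1=13, X3=14, E9=16, A3=17, J7=24 ⇒ L1
L1: X3=20, A3=23, J7=27, E9=29 ⇒ X3
X3: A3=3, E9=10, J7=21 ⇒ A3
A3: E9=7, J7=18 ⇒ E9
E9: J7=11 ⇒ J7
NN route 00 → W6 → L1 → X3 → A3 → E9 → J7 → 00 costs 78.
Optimal: 00 → W6 → X3 → A3 → E9 → J7 → L1 → 00 costs 75 (by enumerating all 360 distinct tours).
Excess = 78 − 75 = 3.

3 miles longer than the optimal tour.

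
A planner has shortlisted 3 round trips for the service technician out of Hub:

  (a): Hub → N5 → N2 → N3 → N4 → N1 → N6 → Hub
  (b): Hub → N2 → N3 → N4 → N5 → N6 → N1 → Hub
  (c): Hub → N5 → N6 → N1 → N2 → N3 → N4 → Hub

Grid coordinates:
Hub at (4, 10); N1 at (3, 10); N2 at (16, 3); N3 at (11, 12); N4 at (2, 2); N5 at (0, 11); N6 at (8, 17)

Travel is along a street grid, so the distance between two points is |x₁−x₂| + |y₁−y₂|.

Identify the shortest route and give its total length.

(a): 5 + 24 + 14 + 19 + 9 + 12 + 11 = 94
(b): 19 + 14 + 19 + 11 + 14 + 12 + 1 = 90
(c): 5 + 14 + 12 + 20 + 14 + 19 + 10 = 94

Shortest is (b), total 90.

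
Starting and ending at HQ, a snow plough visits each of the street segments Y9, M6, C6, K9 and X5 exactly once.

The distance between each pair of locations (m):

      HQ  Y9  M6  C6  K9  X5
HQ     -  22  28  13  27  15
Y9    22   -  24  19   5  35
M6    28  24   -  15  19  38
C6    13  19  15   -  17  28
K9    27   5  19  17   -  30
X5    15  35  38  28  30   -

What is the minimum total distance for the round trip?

Shortest round trip = 102 m.

There are 60 distinct closed tours to check (reversals are equivalent).
HQ → Y9 → M6 → C6 → K9 → X5 → HQ: 22+24+15+17+30+15 = 123
HQ → Y9 → M6 → C6 → X5 → K9 → HQ: 22+24+15+28+30+27 = 146
HQ → Y9 → M6 → K9 → C6 → X5 → HQ: 22+24+19+17+28+15 = 125
HQ → Y9 → M6 → K9 → X5 → C6 → HQ: 22+24+19+30+28+13 = 136
HQ → Y9 → M6 → X5 → C6 → K9 → HQ: 22+24+38+28+17+27 = 156
HQ → Y9 → M6 → X5 → K9 → C6 → HQ: 22+24+38+30+17+13 = 144
HQ → Y9 → C6 → M6 → K9 → X5 → HQ: 22+19+15+19+30+15 = 120
HQ → Y9 → C6 → M6 → X5 → K9 → HQ: 22+19+15+38+30+27 = 151
HQ → Y9 → C6 → K9 → M6 → X5 → HQ: 22+19+17+19+38+15 = 130
HQ → Y9 → C6 → K9 → X5 → M6 → HQ: 22+19+17+30+38+28 = 154
HQ → Y9 → C6 → X5 → M6 → K9 → HQ: 22+19+28+38+19+27 = 153
HQ → Y9 → C6 → X5 → K9 → M6 → HQ: 22+19+28+30+19+28 = 146
HQ → Y9 → K9 → M6 → C6 → X5 → HQ: 22+5+19+15+28+15 = 104
HQ → Y9 → K9 → M6 → X5 → C6 → HQ: 22+5+19+38+28+13 = 125
… (46 more)
HQ → C6 → M6 → Y9 → K9 → X5 → HQ: 13+15+24+5+30+15 = 102  ← best
The minimum is 102.
One optimal route: HQ → C6 → M6 → Y9 → K9 → X5 → HQ (or its reverse).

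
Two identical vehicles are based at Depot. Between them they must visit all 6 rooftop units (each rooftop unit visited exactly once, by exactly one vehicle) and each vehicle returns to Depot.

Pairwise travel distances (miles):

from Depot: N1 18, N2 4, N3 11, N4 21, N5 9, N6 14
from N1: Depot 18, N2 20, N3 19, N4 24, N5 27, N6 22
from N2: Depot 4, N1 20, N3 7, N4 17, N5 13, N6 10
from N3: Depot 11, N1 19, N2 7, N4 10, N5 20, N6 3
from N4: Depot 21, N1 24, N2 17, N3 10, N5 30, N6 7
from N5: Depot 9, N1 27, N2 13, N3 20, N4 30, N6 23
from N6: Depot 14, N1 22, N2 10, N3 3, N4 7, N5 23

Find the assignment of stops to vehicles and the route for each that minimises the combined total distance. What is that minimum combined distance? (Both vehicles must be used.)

Minimum combined distance: 81 miles.

Try each way of splitting the stops between the two vehicles (each non-empty) and, for each split, find the best tour for each vehicle:
  {N1} + {N2, N3, N4, N5, N6}: 36 + 60 = 96
  {N2} + {N1, N3, N4, N5, N6}: 8 + 81 = 89
  {N1, N2} + {N3, N4, N5, N6}: 42 + 60 = 102
  {N3} + {N1, N2, N4, N5, N6}: 22 + 81 = 103
  {N1, N3} + {N2, N4, N5, N6}: 48 + 60 = 108
  {N2, N3} + {N1, N4, N5, N6}: 22 + 81 = 103
  … (31 splits in total)
  {N5} + {N1, N2, N3, N4, N6}: 18 + 63 = 81  ← best
Best: vehicle 1 Depot → N5 → Depot = 18; vehicle 2 Depot → N1 → N4 → N6 → N3 → N2 → Depot = 63; combined 81.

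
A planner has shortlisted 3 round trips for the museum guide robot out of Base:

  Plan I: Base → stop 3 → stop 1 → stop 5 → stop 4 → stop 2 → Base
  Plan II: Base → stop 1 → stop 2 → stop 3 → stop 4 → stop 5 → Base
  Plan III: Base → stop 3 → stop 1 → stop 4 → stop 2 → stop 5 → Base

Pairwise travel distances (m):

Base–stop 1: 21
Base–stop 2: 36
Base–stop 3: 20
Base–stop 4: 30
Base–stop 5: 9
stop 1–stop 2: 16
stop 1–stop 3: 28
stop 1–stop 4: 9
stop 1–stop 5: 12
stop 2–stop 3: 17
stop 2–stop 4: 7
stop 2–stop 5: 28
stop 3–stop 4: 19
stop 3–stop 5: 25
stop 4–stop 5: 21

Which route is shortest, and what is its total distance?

Plan I: 20 + 28 + 12 + 21 + 7 + 36 = 124
Plan II: 21 + 16 + 17 + 19 + 21 + 9 = 103
Plan III: 20 + 28 + 9 + 7 + 28 + 9 = 101

101 m — Plan III is the shortest.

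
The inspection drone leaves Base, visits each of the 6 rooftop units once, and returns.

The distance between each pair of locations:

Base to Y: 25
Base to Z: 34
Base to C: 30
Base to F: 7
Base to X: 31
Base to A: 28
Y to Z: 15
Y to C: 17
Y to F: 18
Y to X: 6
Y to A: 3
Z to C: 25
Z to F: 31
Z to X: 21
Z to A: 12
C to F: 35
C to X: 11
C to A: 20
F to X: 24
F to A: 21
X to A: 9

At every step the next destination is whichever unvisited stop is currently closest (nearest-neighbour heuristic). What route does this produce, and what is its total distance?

Base → [F:7 / Y:25 / A:28 / C:30 / X:31 / Z:34] → F (7)
F → [Y:18 / A:21 / X:24 / Z:31 / C:35] → Y (18)
Y → [A:3 / X:6 / Z:15 / C:17] → A (3)
A → [X:9 / Z:12 / C:20] → X (9)
X → [C:11 / Z:21] → C (11)
C → [Z:25] → Z (25)
Return Z→Base: 34.
Total = 7 + 18 + 3 + 9 + 11 + 25 + 34 = 107.

Nearest-neighbour total = 107; route Base → F → Y → A → X → C → Z → Base.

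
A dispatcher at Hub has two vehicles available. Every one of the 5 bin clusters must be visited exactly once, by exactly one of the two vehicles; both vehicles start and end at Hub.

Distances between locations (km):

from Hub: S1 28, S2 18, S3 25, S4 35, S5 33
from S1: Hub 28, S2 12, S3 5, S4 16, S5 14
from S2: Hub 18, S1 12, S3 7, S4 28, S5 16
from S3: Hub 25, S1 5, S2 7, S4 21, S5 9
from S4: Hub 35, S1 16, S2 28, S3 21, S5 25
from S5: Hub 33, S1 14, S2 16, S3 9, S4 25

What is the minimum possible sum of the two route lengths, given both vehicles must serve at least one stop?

134 km — the smallest possible combined total.

Try each way of splitting the stops between the two vehicles (each non-empty) and, for each split, find the best tour for each vehicle:
  {S1} + {S2, S3, S4, S5}: 56 + 94 = 150
  {S2} + {S1, S3, S4, S5}: 36 + 98 = 134
  {S1, S2} + {S3, S4, S5}: 58 + 94 = 152
  {S3} + {S1, S2, S4, S5}: 50 + 99 = 149
  {S1, S3} + {S2, S4, S5}: 58 + 94 = 152
  {S2, S3} + {S1, S4, S5}: 50 + 98 = 148
  … (15 splits in total)
Best: vehicle 1 Hub → S2 → Hub = 36; vehicle 2 Hub → S4 → S1 → S3 → S5 → Hub = 98; combined 134.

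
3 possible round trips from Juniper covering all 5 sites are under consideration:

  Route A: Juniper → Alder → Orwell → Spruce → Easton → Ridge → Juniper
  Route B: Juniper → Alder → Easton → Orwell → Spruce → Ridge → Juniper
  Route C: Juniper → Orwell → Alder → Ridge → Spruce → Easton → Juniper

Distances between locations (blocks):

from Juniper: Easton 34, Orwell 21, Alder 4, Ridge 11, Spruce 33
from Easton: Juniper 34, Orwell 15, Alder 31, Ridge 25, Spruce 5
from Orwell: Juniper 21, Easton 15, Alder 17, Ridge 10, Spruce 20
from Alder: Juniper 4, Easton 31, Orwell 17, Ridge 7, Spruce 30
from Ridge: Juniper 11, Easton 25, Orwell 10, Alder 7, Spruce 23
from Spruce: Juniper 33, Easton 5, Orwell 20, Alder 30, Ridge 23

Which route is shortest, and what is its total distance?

Shortest is Route A, total 82 blocks.

Route A: 4 + 17 + 20 + 5 + 25 + 11 = 82
Route B: 4 + 31 + 15 + 20 + 23 + 11 = 104
Route C: 21 + 17 + 7 + 23 + 5 + 34 = 107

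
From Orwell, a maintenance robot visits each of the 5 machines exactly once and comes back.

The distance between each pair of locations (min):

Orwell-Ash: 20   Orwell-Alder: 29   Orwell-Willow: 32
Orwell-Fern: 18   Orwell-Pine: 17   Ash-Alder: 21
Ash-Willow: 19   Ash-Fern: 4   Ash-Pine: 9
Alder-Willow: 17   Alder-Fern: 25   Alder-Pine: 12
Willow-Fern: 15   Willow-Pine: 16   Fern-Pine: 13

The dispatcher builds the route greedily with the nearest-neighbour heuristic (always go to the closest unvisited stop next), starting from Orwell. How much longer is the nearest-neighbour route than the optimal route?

From Orwell: Pine=17, Fern=18, Ash=20, Alder=29, Willow=32 → choose Pine (17).
From Pine: Ash=9, Alder=12, Fern=13, Willow=16 → choose Ash (9).
From Ash: Fern=4, Willow=19, Alder=21 → choose Fern (4).
From Fern: Willow=15, Alder=25 → choose Willow (15).
From Willow: Alder=17 → choose Alder (17).
NN route Orwell → Pine → Ash → Fern → Willow → Alder → Orwell costs 91.
Optimal: Orwell → Ash → Fern → Willow → Alder → Pine → Orwell costs 85 (by enumerating all 60 distinct tours).
Excess = 91 − 85 = 6.

The nearest-neighbour route is 6 min longer than optimal.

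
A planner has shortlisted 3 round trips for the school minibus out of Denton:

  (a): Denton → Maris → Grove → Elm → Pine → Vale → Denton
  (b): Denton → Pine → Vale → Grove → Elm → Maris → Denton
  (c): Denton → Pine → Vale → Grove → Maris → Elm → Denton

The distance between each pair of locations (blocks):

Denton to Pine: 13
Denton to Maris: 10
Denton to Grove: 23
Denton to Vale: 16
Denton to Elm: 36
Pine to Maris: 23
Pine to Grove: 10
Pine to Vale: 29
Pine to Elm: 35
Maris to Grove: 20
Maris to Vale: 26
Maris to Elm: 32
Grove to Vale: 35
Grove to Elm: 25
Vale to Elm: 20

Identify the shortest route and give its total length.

Shortest is (a), total 135 blocks.

(a): 10 + 20 + 25 + 35 + 29 + 16 = 135
(b): 13 + 29 + 35 + 25 + 32 + 10 = 144
(c): 13 + 29 + 35 + 20 + 32 + 36 = 165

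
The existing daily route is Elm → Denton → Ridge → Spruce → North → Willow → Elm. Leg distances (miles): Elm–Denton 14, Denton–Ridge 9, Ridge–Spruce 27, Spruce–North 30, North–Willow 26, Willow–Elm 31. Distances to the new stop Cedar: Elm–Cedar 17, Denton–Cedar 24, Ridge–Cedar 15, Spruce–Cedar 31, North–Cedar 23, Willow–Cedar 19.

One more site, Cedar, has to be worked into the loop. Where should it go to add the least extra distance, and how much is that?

+5 miles — insert Cedar between Willow and Elm.

Insertion cost between consecutive stops i–j is d(i,Cedar) + d(Cedar,j) − d(i,j):
  between Elm and Denton: 17 + 24 − 14 = 27
  between Denton and Ridge: 24 + 15 − 9 = 30
  between Ridge and Spruce: 15 + 31 − 27 = 19
  between Spruce and North: 31 + 23 − 30 = 24
  between North and Willow: 23 + 19 − 26 = 16
  between Willow and Elm: 19 + 17 − 31 = 5
Cheapest insertion is between Willow and Elm, adding 5.
New total = 137 + 5 = 142.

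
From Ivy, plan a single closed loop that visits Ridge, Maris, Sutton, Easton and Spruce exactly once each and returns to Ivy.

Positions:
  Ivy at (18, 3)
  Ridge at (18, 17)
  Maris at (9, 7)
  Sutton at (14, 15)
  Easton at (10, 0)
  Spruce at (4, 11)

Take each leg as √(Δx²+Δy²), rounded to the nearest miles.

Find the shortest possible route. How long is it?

There are 60 distinct closed tours to check (reversals are equivalent).
Ivy-Ridge-Maris-Sutton-Easton-Spruce-Ivy: 14+13+9+16+13+16 = 81
Ivy-Ridge-Maris-Sutton-Spruce-Easton-Ivy: 14+13+9+11+13+9 = 69
Ivy-Ridge-Maris-Easton-Sutton-Spruce-Ivy: 14+13+7+16+11+16 = 77
Ivy-Ridge-Maris-Easton-Spruce-Sutton-Ivy: 14+13+7+13+11+13 = 71
Ivy-Ridge-Maris-Spruce-Sutton-Easton-Ivy: 14+13+6+11+16+9 = 69
Ivy-Ridge-Maris-Spruce-Easton-Sutton-Ivy: 14+13+6+13+16+13 = 75
Ivy-Ridge-Sutton-Maris-Easton-Spruce-Ivy: 14+4+9+7+13+16 = 63
Ivy-Ridge-Sutton-Maris-Spruce-Easton-Ivy: 14+4+9+6+13+9 = 55
Ivy-Ridge-Sutton-Easton-Maris-Spruce-Ivy: 14+4+16+7+6+16 = 63
Ivy-Ridge-Sutton-Easton-Spruce-Maris-Ivy: 14+4+16+13+6+10 = 63
Ivy-Ridge-Sutton-Spruce-Maris-Easton-Ivy: 14+4+11+6+7+9 = 51
Ivy-Ridge-Sutton-Spruce-Easton-Maris-Ivy: 14+4+11+13+7+10 = 59
Ivy-Ridge-Easton-Maris-Sutton-Spruce-Ivy: 14+19+7+9+11+16 = 76
Ivy-Ridge-Easton-Maris-Spruce-Sutton-Ivy: 14+19+7+6+11+13 = 70
… (46 more)
The minimum is 51.
One optimal route: Ivy → Ridge → Sutton → Spruce → Maris → Easton → Ivy (or its reverse).

Minimum total distance: 51 miles.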